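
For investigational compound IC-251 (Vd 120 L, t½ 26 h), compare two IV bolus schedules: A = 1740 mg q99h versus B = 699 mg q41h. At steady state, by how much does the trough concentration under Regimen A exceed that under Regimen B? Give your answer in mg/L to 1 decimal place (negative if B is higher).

Regimen A: f = (1/2)^(99/26) ≈ 0.0714; Cmin,ss = (1740/120)·f/(1−f) ≈ 1.115 mg/L.
Regimen B: f = (1/2)^(41/26) ≈ 0.3352; Cmin,ss = (699/120)·f/(1−f) ≈ 2.937 mg/L.
Difference ≈ 1.115 − 2.937 ≈ -1.822 mg/L.

-1.8 mg/L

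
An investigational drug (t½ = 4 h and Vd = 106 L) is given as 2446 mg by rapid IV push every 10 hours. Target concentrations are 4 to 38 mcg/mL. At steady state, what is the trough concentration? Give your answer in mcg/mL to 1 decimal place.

k = ln2/t½ = ln2/4 ≈ 0.173287 h⁻¹; fraction remaining f = e^(−kτ) = e^(−0.173287×10) ≈ 0.1768.
Single-dose peak C₀ = D/Vd = 2446/106 ≈ 23.075 mcg/mL.
Steady-state trough Cmin,ss = C₀·f/(1−f) ≈ 23.075 × 0.1768/0.8232 ≈ 4.956 mcg/mL.
Trough 5.0 mcg/mL vs MEC 4 mcg/mL: adequate.

5.0 mcg/mL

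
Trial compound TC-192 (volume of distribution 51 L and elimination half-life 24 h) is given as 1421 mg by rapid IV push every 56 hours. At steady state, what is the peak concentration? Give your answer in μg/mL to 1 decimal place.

34.8 μg/mL

τ/t½ = 56/24 ≈ 2.3333, so fraction remaining f = (1/2)^(56/24) ≈ 0.1984.
At steady state, accumulation factor R = 1/(1 − e^(−kτ)) ≈ 1.2475.
Each bolus raises the concentration by D/Vd = 1421/51 ≈ 27.863 μg/mL.
Steady-state peak Cmax,ss = C₀·R ≈ 27.863 × 1.2475 ≈ 34.759 μg/mL.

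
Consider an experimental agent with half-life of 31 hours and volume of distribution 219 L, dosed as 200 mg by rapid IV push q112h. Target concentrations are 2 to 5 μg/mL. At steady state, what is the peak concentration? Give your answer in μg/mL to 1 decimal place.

τ/t½ = 112/31 ≈ 3.6129, so fraction remaining f = (1/2)^(112/31) ≈ 0.0817.
At steady state, accumulation factor R = 1/(1 − e^(−kτ)) ≈ 1.0890.
Single-dose peak C₀ = D/Vd = 200/219 ≈ 0.913 μg/mL.
Steady-state peak Cmax,ss = C₀·R ≈ 0.913 × 1.0890 ≈ 0.994 μg/mL.
Peak 1.0 μg/mL vs MTC 5 μg/mL: below toxic threshold.

1.0 μg/mL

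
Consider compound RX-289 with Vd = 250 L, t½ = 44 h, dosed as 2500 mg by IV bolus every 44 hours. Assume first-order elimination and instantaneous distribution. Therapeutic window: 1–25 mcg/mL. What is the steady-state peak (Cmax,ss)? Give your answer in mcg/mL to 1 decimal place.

τ = 44 h = 1 half-life, so f = (1/2)^1 = 0.5.
Accumulation ratio R = 1/(1 − f) = 1/0.5 = 2/1.
Single-dose peak C₀ = D/Vd = 2500/250 = 10 mcg/mL.
Steady-state peak Cmax,ss = C₀·R = 10 × 2/1 ≈ 20.000 mcg/mL.
Peak 20.0 mcg/mL vs MTC 25 mcg/mL: below toxic threshold.

20.0 mcg/mL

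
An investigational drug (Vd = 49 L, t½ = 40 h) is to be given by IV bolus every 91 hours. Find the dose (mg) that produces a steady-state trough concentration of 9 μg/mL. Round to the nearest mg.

τ/t½ = 91/40 ≈ 2.275, so f = (1/2)^(91/40) ≈ 0.206613.
Cmin,ss = (D/Vd)·f/(1−f), so D = Cmin,ss·Vd·(1−f)/f.
D = 9 × 49 × (1−f)/f ≈ 9 × 49 × 3.83997 ≈ 1693.43 mg.

1693 mg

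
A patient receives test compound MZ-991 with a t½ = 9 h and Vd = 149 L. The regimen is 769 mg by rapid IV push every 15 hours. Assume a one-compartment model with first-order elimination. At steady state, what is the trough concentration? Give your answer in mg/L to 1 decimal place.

Over one 15-h interval, 15/9 ≈ 1.6667 half-lives elapse, leaving f ≈ 0.3150 of each dose.
Accumulation ratio R = 1/(1 − f) ≈ 1/0.6850 ≈ 1.4599.
Each bolus raises the concentration by D/Vd = 769/149 ≈ 5.161 mg/L.
Cmax,ss = C₀/(1 − f) ≈ 5.161/0.6850 ≈ 7.534 mg/L.
Steady-state trough Cmin,ss = Cmax,ss·f ≈ 7.534 × 0.3150 ≈ 2.373 mg/L.

2.4 mg/L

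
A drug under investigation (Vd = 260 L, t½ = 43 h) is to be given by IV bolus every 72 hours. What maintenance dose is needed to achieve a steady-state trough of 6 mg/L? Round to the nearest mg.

3419 mg

τ/t½ = 72/43 ≈ 1.6744, so f = (1/2)^(72/43) ≈ 0.313292.
Cmin,ss = (D/Vd)·f/(1−f), so D = Cmin,ss·Vd·(1−f)/f.
D = 6 × 260 × (1−f)/f ≈ 6 × 260 × 2.19191 ≈ 3419.38 mg.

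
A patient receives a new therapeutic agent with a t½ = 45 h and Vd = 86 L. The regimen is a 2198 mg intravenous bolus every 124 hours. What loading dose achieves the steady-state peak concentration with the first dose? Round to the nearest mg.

2580 mg

f = (1/2)^(124/45) ≈ 0.148080; accumulation ratio R = 1/(1−f) ≈ 1.17382.
Loading dose to hit Cmax,ss on first dose: D_load = D_maint·R ≈ 2198 × 1.17382 ≈ 2580.06 mg.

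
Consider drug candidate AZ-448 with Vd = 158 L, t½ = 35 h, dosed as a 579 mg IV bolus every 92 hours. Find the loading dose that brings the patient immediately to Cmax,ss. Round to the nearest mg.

691 mg

f = (1/2)^(92/35) ≈ 0.161704; accumulation ratio R = 1/(1−f) ≈ 1.19290.
Loading dose to hit Cmax,ss on first dose: D_load = D_maint·R ≈ 579 × 1.19290 ≈ 690.69 mg.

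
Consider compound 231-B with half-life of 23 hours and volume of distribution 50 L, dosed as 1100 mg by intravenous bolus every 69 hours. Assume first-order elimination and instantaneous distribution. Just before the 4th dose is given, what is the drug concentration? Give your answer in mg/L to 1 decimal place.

3.1 mg/L

f = (1/2)^(τ/t½) = (1/2)^(69/23) ≈ 0.1250.
C₀ = D/Vd = 1100/50 ≈ 22.000 mg/L.
Before the 4th dose, 3 doses have been given. Superposition: Cmin = C₀·(f + f² + … + f^3).
≈ 22.000 × (0.1250 + 0.0156 + 0.0020) ≈ 22.000 × 0.1426 ≈ 3.137 mg/L.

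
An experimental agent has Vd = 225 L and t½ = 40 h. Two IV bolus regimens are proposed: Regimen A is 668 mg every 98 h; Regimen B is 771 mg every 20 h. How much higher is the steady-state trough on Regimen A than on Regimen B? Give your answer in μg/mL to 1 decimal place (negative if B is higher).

Regimen A: f = (1/2)^(98/40) ≈ 0.1830; Cmin,ss = (668/225)·f/(1−f) ≈ 0.665 μg/mL.
Regimen B: f = (1/2)^(20/40) ≈ 0.7071; Cmin,ss = (771/225)·f/(1−f) ≈ 8.272 μg/mL.
Difference ≈ 0.665 − 8.272 ≈ -7.607 μg/mL.

-7.6 μg/mL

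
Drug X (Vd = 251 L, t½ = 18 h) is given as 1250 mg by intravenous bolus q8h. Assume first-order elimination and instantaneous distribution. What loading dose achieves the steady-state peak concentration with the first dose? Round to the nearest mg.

4715 mg

f = (1/2)^(8/18) ≈ 0.734867; accumulation ratio R = 1/(1−f) ≈ 3.77169.
Loading dose to hit Cmax,ss on first dose: D_load = D_maint·R ≈ 1250 × 3.77169 ≈ 4714.61 mg.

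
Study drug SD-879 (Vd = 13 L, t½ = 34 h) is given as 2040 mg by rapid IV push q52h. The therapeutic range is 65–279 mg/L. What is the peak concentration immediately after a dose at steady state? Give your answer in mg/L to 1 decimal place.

Over one 52-h interval, 52/34 ≈ 1.5294 half-lives elapse, leaving f ≈ 0.3464 of each dose.
Accumulation ratio R = 1/(1 − f) ≈ 1/0.6536 ≈ 1.5300.
Single-dose peak C₀ = D/Vd = 2040/13 ≈ 156.923 mg/L.
Steady-state peak Cmax,ss = C₀·R ≈ 156.923 × 1.5300 ≈ 240.092 mg/L.
Peak 240.1 mg/L vs MTC 279 mg/L: below toxic threshold.

240.1 mg/L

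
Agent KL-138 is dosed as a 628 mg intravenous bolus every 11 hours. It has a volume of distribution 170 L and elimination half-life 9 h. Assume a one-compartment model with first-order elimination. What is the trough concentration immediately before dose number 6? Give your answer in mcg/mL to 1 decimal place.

f = (1/2)^(τ/t½) = (1/2)^(11/9) ≈ 0.4286.
C₀ = D/Vd = 628/170 ≈ 3.694 mcg/mL.
Before the 6th dose, 5 doses have been given. Superposition: Cmin = C₀·(f + f² + … + f^5).
≈ 3.694 × (0.4286 + 0.1837 + 0.0787 + 0.0337 + 0.0145) ≈ 3.694 × 0.7392 ≈ 2.731 mcg/mL.

2.7 mcg/mL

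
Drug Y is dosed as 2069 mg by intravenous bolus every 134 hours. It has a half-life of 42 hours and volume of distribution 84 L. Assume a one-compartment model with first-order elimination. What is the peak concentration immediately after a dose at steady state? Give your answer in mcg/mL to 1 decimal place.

27.7 mcg/mL

k = ln2/t½ = ln2/42 ≈ 0.016504 h⁻¹; fraction remaining f = e^(−kτ) = e^(−0.016504×134) ≈ 0.1095.
At steady state, accumulation factor R = 1/(1 − e^(−kτ)) ≈ 1.1230.
Each bolus raises the concentration by D/Vd = 2069/84 ≈ 24.631 mcg/mL.
Steady-state peak Cmax,ss = C₀·R ≈ 24.631 × 1.1230 ≈ 27.661 mcg/mL.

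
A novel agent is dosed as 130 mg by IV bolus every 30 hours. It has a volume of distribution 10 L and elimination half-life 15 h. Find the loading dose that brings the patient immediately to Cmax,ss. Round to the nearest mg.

f = (1/2)^(30/15) ≈ 0.250000; accumulation ratio R = 1/(1−f) ≈ 1.33333.
Loading dose to hit Cmax,ss on first dose: D_load = D_maint·R ≈ 130 × 1.33333 ≈ 173.33 mg.

173 mg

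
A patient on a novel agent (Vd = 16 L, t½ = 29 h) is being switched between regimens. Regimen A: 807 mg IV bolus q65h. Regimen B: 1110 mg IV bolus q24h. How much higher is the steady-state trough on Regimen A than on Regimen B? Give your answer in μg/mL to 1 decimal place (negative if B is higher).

-76.0 μg/mL

Regimen A: f = (1/2)^(65/29) ≈ 0.2115; Cmin,ss = (807/16)·f/(1−f) ≈ 13.529 μg/mL.
Regimen B: f = (1/2)^(24/29) ≈ 0.5635; Cmin,ss = (1110/16)·f/(1−f) ≈ 89.560 μg/mL.
Difference ≈ 13.529 − 89.560 ≈ -76.031 μg/mL.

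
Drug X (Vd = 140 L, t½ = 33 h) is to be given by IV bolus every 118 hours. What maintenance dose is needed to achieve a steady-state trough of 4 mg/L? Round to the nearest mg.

τ/t½ = 118/33 ≈ 3.5758, so f = (1/2)^(118/33) ≈ 0.083867.
Cmin,ss = (D/Vd)·f/(1−f), so D = Cmin,ss·Vd·(1−f)/f.
D = 4 × 140 × (1−f)/f ≈ 4 × 140 × 10.92364 ≈ 6117.24 mg.

6117 mg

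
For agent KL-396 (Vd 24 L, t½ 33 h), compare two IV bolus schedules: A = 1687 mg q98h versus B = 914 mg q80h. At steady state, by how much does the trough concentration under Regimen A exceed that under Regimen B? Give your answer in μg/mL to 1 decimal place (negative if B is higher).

Regimen A: f = (1/2)^(98/33) ≈ 0.1277; Cmin,ss = (1687/24)·f/(1−f) ≈ 10.290 μg/mL.
Regimen B: f = (1/2)^(80/33) ≈ 0.1863; Cmin,ss = (914/24)·f/(1−f) ≈ 8.719 μg/mL.
Difference ≈ 10.290 − 8.719 ≈ 1.571 μg/mL.

1.6 μg/mL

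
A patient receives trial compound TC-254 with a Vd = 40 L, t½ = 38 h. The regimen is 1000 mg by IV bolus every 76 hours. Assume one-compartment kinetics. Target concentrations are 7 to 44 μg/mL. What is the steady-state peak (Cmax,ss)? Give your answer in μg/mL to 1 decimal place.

33.3 μg/mL

τ = 76 h = 2 half-lives, so f = (1/2)^2 = 0.25.
Accumulation ratio R = 1/(1 − f) = 1/0.75 = 4/3.
Single-dose peak C₀ = D/Vd = 1000/40 = 25 μg/mL.
Steady-state peak Cmax,ss = C₀·R = 25 × 4/3 ≈ 33.333 μg/mL.
Peak 33.3 μg/mL vs MTC 44 μg/mL: below toxic threshold.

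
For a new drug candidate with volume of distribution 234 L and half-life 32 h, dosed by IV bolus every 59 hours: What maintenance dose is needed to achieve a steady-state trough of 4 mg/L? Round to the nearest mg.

τ/t½ = 59/32 ≈ 1.8438, so f = (1/2)^(59/32) ≈ 0.278597.
Cmin,ss = (D/Vd)·f/(1−f), so D = Cmin,ss·Vd·(1−f)/f.
D = 4 × 234 × (1−f)/f ≈ 4 × 234 × 2.58941 ≈ 2423.69 mg.

2424 mg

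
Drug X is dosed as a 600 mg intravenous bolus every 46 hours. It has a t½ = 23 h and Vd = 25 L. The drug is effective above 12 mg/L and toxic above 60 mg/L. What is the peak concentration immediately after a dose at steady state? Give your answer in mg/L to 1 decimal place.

τ = 46 h = 2 half-lives, so f = (1/2)^2 = 0.25.
At steady state, R = 1/(1 − 0.25) = 4/3.
Single-dose peak C₀ = D/Vd = 600/25 = 24 mg/L.
Steady-state peak Cmax,ss = C₀·R = 24 × 4/3 ≈ 32.000 mg/L.
Peak 32.0 mg/L vs MTC 60 mg/L: below toxic threshold.

32.0 mg/L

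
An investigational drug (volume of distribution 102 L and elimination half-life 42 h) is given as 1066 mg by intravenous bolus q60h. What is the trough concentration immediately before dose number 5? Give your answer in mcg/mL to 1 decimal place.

f = (1/2)^(τ/t½) = (1/2)^(60/42) ≈ 0.3715.
C₀ = D/Vd = 1066/102 ≈ 10.451 mcg/mL.
Before the 5th dose, 4 doses have been given. Superposition: Cmin = C₀·(f + f² + … + f^4).
≈ 10.451 × (0.3715 + 0.1380 + 0.0513 + 0.0190) ≈ 10.451 × 0.5798 ≈ 6.059 mcg/mL.

6.1 mcg/mL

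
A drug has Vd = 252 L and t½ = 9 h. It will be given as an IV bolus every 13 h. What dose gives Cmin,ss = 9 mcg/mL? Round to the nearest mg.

τ/t½ = 13/9 ≈ 1.4444, so f = (1/2)^(13/9) ≈ 0.367434.
Cmin,ss = (D/Vd)·f/(1−f), so D = Cmin,ss·Vd·(1−f)/f.
D = 9 × 252 × (1−f)/f ≈ 9 × 252 × 1.72158 ≈ 3904.54 mg.

3905 mg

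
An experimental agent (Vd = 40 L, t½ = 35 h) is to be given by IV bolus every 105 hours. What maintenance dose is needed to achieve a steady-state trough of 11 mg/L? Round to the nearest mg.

3080 mg

τ/t½ = 105/35 ≈ 3, so f = (1/2)^(105/35) ≈ 0.125000.
Cmin,ss = (D/Vd)·f/(1−f), so D = Cmin,ss·Vd·(1−f)/f.
D = 11 × 40 × (1−f)/f ≈ 11 × 40 × 7.00000 ≈ 3080.00 mg.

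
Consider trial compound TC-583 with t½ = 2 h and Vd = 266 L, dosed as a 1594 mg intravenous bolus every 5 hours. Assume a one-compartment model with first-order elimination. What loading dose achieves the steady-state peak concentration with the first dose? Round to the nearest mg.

1936 mg

f = (1/2)^(5/2) ≈ 0.176777; accumulation ratio R = 1/(1−f) ≈ 1.21474.
Loading dose to hit Cmax,ss on first dose: D_load = D_maint·R ≈ 1594 × 1.21474 ≈ 1936.30 mg.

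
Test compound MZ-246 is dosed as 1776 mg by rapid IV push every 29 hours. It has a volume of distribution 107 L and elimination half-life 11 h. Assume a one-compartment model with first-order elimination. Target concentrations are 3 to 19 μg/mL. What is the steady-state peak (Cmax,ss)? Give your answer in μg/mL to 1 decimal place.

k = ln2/t½ = ln2/11 ≈ 0.063013 h⁻¹; fraction remaining f = e^(−kτ) = e^(−0.063013×29) ≈ 0.1608.
Accumulation ratio R = 1/(1 − f) ≈ 1/0.8392 ≈ 1.1916.
Single-dose peak C₀ = D/Vd = 1776/107 ≈ 16.598 μg/mL.
Steady-state peak Cmax,ss = C₀·R ≈ 16.598 × 1.1916 ≈ 19.778 μg/mL.
Peak 19.8 μg/mL vs MTC 19 μg/mL: exceeds toxic threshold.

19.8 μg/mL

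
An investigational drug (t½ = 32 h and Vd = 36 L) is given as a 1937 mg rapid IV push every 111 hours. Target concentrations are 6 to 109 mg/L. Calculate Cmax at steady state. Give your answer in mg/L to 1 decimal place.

Over one 111-h interval, 111/32 ≈ 3.4688 half-lives elapse, leaving f ≈ 0.0903 of each dose.
Accumulation ratio R = 1/(1 − f) ≈ 1/0.9097 ≈ 1.0993.
Each bolus raises the concentration by D/Vd = 1937/36 ≈ 53.806 mg/L.
Steady-state peak Cmax,ss = C₀·R ≈ 53.806 × 1.0993 ≈ 59.149 mg/L.
Peak 59.1 mg/L vs MTC 109 mg/L: below toxic threshold.

59.1 mg/L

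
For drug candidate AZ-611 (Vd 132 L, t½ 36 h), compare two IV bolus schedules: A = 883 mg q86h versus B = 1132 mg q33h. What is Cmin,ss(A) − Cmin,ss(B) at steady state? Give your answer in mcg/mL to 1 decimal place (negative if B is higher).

Regimen A: f = (1/2)^(86/36) ≈ 0.1909; Cmin,ss = (883/132)·f/(1−f) ≈ 1.578 mcg/mL.
Regimen B: f = (1/2)^(33/36) ≈ 0.5297; Cmin,ss = (1132/132)·f/(1−f) ≈ 9.659 mcg/mL.
Difference ≈ 1.578 − 9.659 ≈ -8.081 mcg/mL.

-8.1 mcg/mL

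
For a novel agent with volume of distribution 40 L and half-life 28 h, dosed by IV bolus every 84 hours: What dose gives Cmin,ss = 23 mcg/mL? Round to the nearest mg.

τ/t½ = 84/28 ≈ 3, so f = (1/2)^(84/28) ≈ 0.125000.
Cmin,ss = (D/Vd)·f/(1−f), so D = Cmin,ss·Vd·(1−f)/f.
D = 23 × 40 × (1−f)/f ≈ 23 × 40 × 7.00000 ≈ 6440.00 mg.

6440 mg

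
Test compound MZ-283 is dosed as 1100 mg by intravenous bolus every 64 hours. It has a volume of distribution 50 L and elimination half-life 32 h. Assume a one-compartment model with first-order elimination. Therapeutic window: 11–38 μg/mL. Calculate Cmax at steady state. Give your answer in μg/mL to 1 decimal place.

τ = 64 h = 2 half-lives, so f = (1/2)^2 = 0.25.
At steady state, R = 1/(1 − 0.25) = 4/3.
Single-dose peak C₀ = D/Vd = 1100/50 = 22 μg/mL.
Steady-state peak Cmax,ss = C₀·R = 22 × 4/3 ≈ 29.333 μg/mL.
Peak 29.3 μg/mL vs MTC 38 μg/mL: below toxic threshold.

29.3 μg/mL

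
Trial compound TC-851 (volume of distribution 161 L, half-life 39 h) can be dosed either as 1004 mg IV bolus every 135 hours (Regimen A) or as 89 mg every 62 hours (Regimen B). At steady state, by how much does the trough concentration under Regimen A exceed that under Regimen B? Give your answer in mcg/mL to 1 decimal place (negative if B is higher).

0.3 mcg/mL

Regimen A: f = (1/2)^(135/39) ≈ 0.0908; Cmin,ss = (1004/161)·f/(1−f) ≈ 0.623 mcg/mL.
Regimen B: f = (1/2)^(62/39) ≈ 0.3322; Cmin,ss = (89/161)·f/(1−f) ≈ 0.275 mcg/mL.
Difference ≈ 0.623 − 0.275 ≈ 0.348 mcg/mL.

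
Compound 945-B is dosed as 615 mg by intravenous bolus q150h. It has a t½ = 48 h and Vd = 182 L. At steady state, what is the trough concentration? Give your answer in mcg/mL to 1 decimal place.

Over one 150-h interval, 150/48 ≈ 3.125 half-lives elapse, leaving f ≈ 0.1146 of each dose.
Accumulation ratio R = 1/(1 − f) ≈ 1/0.8854 ≈ 1.1294.
Each bolus raises the concentration by D/Vd = 615/182 ≈ 3.379 mcg/mL.
Cmax,ss = C₀/(1 − f) ≈ 3.379/0.8854 ≈ 3.816 mcg/mL.
One interval later, Cmin,ss = Cmax,ss·e^(−kτ) ≈ 3.816 × 0.1146 ≈ 0.437 mcg/mL.

0.4 mcg/mL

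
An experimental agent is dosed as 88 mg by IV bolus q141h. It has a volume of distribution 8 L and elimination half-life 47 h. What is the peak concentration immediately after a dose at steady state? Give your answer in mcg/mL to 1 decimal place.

12.6 mcg/mL

The dosing interval is 3 half-lives, so f = 2^(−3) = 0.125.
Accumulation ratio R = 1/(1 − f) = 1/0.875 = 8/7.
Single-dose peak C₀ = D/Vd = 88/8 = 11 mcg/mL.
Steady-state peak Cmax,ss = C₀·R = 11 × 8/7 ≈ 12.571 mcg/mL.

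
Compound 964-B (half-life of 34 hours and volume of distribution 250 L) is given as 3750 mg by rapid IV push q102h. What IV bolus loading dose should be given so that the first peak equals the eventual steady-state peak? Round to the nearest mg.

4286 mg

f = (1/2)^(102/34) ≈ 0.125000; accumulation ratio R = 1/(1−f) ≈ 1.14286.
Loading dose to hit Cmax,ss on first dose: D_load = D_maint·R ≈ 3750 × 1.14286 ≈ 4285.73 mg.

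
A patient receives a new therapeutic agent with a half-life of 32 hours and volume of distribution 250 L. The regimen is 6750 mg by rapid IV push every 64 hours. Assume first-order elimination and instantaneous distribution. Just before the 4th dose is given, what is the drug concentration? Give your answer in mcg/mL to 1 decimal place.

f = (1/2)^(τ/t½) = (1/2)^(64/32) ≈ 0.2500.
C₀ = D/Vd = 6750/250 ≈ 27.000 mcg/mL.
Before the 4th dose, 3 doses have been given. Superposition: Cmin = C₀·(f + f² + … + f^3).
≈ 27.000 × (0.2500 + 0.0625 + 0.0156) ≈ 27.000 × 0.3281 ≈ 8.859 mcg/mL.

8.9 mcg/mL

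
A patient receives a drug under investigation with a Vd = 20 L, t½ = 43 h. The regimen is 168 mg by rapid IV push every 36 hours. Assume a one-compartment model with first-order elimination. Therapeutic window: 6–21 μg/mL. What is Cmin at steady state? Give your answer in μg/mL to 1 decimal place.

k = ln2/t½ = ln2/43 ≈ 0.016120 h⁻¹; fraction remaining f = e^(−kτ) = e^(−0.016120×36) ≈ 0.5597.
Single-dose peak C₀ = D/Vd = 168/20 ≈ 8.400 μg/mL.
Steady-state trough Cmin,ss = C₀·f/(1−f) ≈ 8.400 × 0.5597/0.4403 ≈ 10.678 μg/mL.
Trough 10.7 μg/mL vs MEC 6 μg/mL: adequate.

10.7 μg/mL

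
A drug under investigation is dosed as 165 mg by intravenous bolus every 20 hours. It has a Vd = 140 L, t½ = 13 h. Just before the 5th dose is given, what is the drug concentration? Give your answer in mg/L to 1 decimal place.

0.6 mg/L

f = (1/2)^(τ/t½) = (1/2)^(20/13) ≈ 0.3443.
C₀ = D/Vd = 165/140 ≈ 1.179 mg/L.
Before the 5th dose, 4 doses have been given. Superposition: Cmin = C₀·(f + f² + … + f^4).
≈ 1.179 × (0.3443 + 0.1185 + 0.0408 + 0.0141) ≈ 1.179 × 0.5177 ≈ 0.610 mg/L.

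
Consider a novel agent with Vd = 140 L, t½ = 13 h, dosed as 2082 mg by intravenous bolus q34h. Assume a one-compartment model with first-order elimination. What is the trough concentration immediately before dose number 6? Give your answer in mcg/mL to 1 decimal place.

f = (1/2)^(τ/t½) = (1/2)^(34/13) ≈ 0.1632.
C₀ = D/Vd = 2082/140 ≈ 14.871 mcg/mL.
Before the 6th dose, 5 doses have been given. Superposition: Cmin = C₀·(f + f² + … + f^5).
≈ 14.871 × (0.1632 + 0.0266 + 0.0043 + 0.0007 + 0.0001) ≈ 14.871 × 0.1949 ≈ 2.898 mcg/mL.

2.9 mcg/mL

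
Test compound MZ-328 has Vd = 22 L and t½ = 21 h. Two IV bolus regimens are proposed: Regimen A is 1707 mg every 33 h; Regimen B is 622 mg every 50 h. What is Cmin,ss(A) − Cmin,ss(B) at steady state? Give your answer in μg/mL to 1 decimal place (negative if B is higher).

32.6 μg/mL

Regimen A: f = (1/2)^(33/21) ≈ 0.3365; Cmin,ss = (1707/22)·f/(1−f) ≈ 39.351 μg/mL.
Regimen B: f = (1/2)^(50/21) ≈ 0.1920; Cmin,ss = (622/22)·f/(1−f) ≈ 6.718 μg/mL.
Difference ≈ 39.351 − 6.718 ≈ 32.633 μg/mL.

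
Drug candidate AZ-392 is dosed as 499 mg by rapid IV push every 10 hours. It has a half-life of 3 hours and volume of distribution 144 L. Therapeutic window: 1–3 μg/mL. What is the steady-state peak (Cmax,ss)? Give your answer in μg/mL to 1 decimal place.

τ/t½ = 10/3 ≈ 3.3333, so fraction remaining f = (1/2)^(10/3) ≈ 0.0992.
Accumulation ratio R = 1/(1 − f) ≈ 1/0.9008 ≈ 1.1101.
Single-dose peak C₀ = D/Vd = 499/144 ≈ 3.465 μg/mL.
Steady-state peak Cmax,ss = C₀·R ≈ 3.465 × 1.1101 ≈ 3.846 μg/mL.
Peak 3.8 μg/mL vs MTC 3 μg/mL: exceeds toxic threshold.

3.8 μg/mL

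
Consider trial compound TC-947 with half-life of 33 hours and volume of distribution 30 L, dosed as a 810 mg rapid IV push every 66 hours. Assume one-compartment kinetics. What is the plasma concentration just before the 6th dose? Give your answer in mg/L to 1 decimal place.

f = (1/2)^(τ/t½) = (1/2)^(66/33) ≈ 0.2500.
C₀ = D/Vd = 810/30 ≈ 27.000 mg/L.
Before the 6th dose, 5 doses have been given. Superposition: Cmin = C₀·(f + f² + … + f^5).
≈ 27.000 × (0.2500 + 0.0625 + 0.0156 + 0.0039 + 0.0010) ≈ 27.000 × 0.3330 ≈ 8.991 mg/L.

9.0 mg/L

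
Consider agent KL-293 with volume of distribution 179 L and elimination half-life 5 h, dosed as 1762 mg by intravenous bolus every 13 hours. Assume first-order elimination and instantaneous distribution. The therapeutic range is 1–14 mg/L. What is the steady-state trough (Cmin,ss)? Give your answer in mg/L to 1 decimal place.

1.9 mg/L

k = ln2/t½ = ln2/5 ≈ 0.138629 h⁻¹; fraction remaining f = e^(−kτ) = e^(−0.138629×13) ≈ 0.1649.
Accumulation ratio R = 1/(1 − f) ≈ 1/0.8351 ≈ 1.1975.
Single-dose peak C₀ = D/Vd = 1762/179 ≈ 9.844 mg/L.
Steady-state peak Cmax,ss = C₀·R ≈ 9.844 × 1.1975 ≈ 11.788 mg/L.
One interval later, Cmin,ss = Cmax,ss·e^(−kτ) ≈ 11.788 × 0.1649 ≈ 1.944 mg/L.
Trough 1.9 mg/L vs MEC 1 mg/L: adequate.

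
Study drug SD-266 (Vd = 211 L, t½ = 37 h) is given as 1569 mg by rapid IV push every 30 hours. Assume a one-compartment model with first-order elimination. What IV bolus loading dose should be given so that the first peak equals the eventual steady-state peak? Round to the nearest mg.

f = (1/2)^(30/37) ≈ 0.570061; accumulation ratio R = 1/(1−f) ≈ 2.32591.
Loading dose to hit Cmax,ss on first dose: D_load = D_maint·R ≈ 1569 × 2.32591 ≈ 3649.35 mg.

3649 mg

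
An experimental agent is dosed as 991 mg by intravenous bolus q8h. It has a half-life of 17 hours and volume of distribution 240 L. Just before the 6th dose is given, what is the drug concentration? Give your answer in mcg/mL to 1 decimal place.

8.6 mcg/mL

f = (1/2)^(τ/t½) = (1/2)^(8/17) ≈ 0.7217.
C₀ = D/Vd = 991/240 ≈ 4.129 mcg/mL.
Before the 6th dose, 5 doses have been given. Superposition: Cmin = C₀·(f + f² + … + f^5).
≈ 4.129 × (0.7217 + 0.5209 + 0.3759 + 0.2713 + 0.1958) ≈ 4.129 × 2.0856 ≈ 8.611 mcg/mL.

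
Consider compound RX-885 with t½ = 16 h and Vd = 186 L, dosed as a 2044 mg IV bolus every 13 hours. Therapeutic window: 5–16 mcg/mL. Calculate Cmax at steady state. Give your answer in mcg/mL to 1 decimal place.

Over one 13-h interval, 13/16 ≈ 0.8125 half-lives elapse, leaving f ≈ 0.5694 of each dose.
At steady state, accumulation factor R = 1/(1 − e^(−kτ)) ≈ 2.3223.
Each bolus raises the concentration by D/Vd = 2044/186 ≈ 10.989 mcg/mL.
Cmax,ss = C₀/(1 − f) ≈ 10.989/0.4306 ≈ 25.520 mcg/mL.
Peak 25.5 mcg/mL vs MTC 16 mcg/mL: exceeds toxic threshold.

25.5 mcg/mL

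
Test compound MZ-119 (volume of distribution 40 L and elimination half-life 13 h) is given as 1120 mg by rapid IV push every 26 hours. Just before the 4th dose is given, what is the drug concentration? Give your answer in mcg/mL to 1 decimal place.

f = (1/2)^(τ/t½) = (1/2)^(26/13) ≈ 0.2500.
C₀ = D/Vd = 1120/40 ≈ 28.000 mcg/mL.
Before the 4th dose, 3 doses have been given. Superposition: Cmin = C₀·(f + f² + … + f^3).
≈ 28.000 × (0.2500 + 0.0625 + 0.0156) ≈ 28.000 × 0.3281 ≈ 9.187 mcg/mL.

9.2 mcg/mL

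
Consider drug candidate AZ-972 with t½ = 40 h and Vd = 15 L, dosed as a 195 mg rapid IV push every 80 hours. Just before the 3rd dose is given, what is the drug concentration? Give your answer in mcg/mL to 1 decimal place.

4.1 mcg/mL

f = (1/2)^(τ/t½) = (1/2)^(80/40) ≈ 0.2500.
C₀ = D/Vd = 195/15 ≈ 13.000 mcg/mL.
Before the 3rd dose, 2 doses have been given. Superposition: Cmin = C₀·(f + f²).
≈ 13.000 × (0.2500 + 0.0625) ≈ 13.000 × 0.3125 ≈ 4.062 mcg/mL.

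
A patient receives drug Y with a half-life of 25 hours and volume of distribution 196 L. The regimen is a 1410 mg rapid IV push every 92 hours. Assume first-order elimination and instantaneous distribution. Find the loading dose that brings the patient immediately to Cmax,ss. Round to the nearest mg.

f = (1/2)^(92/25) ≈ 0.078021; accumulation ratio R = 1/(1−f) ≈ 1.08462.
Loading dose to hit Cmax,ss on first dose: D_load = D_maint·R ≈ 1410 × 1.08462 ≈ 1529.31 mg.

1529 mg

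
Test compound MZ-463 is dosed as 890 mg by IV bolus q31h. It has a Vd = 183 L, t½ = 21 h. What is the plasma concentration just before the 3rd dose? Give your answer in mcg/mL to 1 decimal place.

2.4 mcg/mL

f = (1/2)^(τ/t½) = (1/2)^(31/21) ≈ 0.3594.
C₀ = D/Vd = 890/183 ≈ 4.863 mcg/mL.
Before the 3rd dose, 2 doses have been given. Superposition: Cmin = C₀·(f + f²).
≈ 4.863 × (0.3594 + 0.1292) ≈ 4.863 × 0.4886 ≈ 2.376 mcg/mL.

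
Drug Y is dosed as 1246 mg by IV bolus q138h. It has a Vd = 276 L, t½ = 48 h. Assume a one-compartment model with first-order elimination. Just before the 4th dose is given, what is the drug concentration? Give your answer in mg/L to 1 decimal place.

f = (1/2)^(τ/t½) = (1/2)^(138/48) ≈ 0.1363.
C₀ = D/Vd = 1246/276 ≈ 4.514 mg/L.
Before the 4th dose, 3 doses have been given. Superposition: Cmin = C₀·(f + f² + … + f^3).
≈ 4.514 × (0.1363 + 0.0186 + 0.0025) ≈ 4.514 × 0.1574 ≈ 0.711 mg/L.

0.7 mg/L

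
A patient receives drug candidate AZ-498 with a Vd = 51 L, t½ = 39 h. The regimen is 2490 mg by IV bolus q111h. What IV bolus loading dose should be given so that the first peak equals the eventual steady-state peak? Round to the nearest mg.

f = (1/2)^(111/39) ≈ 0.139066; accumulation ratio R = 1/(1−f) ≈ 1.16153.
Loading dose to hit Cmax,ss on first dose: D_load = D_maint·R ≈ 2490 × 1.16153 ≈ 2892.21 mg.

2892 mg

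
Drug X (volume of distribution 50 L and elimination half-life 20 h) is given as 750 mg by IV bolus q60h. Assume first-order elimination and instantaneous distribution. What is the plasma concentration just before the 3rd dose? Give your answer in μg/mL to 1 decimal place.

f = (1/2)^(τ/t½) = (1/2)^(60/20) ≈ 0.1250.
C₀ = D/Vd = 750/50 ≈ 15.000 μg/mL.
Before the 3rd dose, 2 doses have been given. Superposition: Cmin = C₀·(f + f²).
≈ 15.000 × (0.1250 + 0.0156) ≈ 15.000 × 0.1406 ≈ 2.109 μg/mL.

2.1 μg/mL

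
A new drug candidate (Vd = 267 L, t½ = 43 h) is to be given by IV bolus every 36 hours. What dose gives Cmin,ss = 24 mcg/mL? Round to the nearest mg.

τ/t½ = 36/43 ≈ 0.83721, so f = (1/2)^(36/43) ≈ 0.559725.
Cmin,ss = (D/Vd)·f/(1−f), so D = Cmin,ss·Vd·(1−f)/f.
D = 24 × 267 × (1−f)/f ≈ 24 × 267 × 0.78659 ≈ 5040.47 mg.

5040 mg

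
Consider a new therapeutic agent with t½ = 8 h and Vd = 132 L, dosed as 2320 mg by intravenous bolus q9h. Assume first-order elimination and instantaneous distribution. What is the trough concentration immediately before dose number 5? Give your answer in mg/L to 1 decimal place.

14.2 mg/L

f = (1/2)^(τ/t½) = (1/2)^(9/8) ≈ 0.4585.
C₀ = D/Vd = 2320/132 ≈ 17.576 mg/L.
Before the 5th dose, 4 doses have been given. Superposition: Cmin = C₀·(f + f² + … + f^4).
≈ 17.576 × (0.4585 + 0.2102 + 0.0964 + 0.0442) ≈ 17.576 × 0.8093 ≈ 14.224 mg/L.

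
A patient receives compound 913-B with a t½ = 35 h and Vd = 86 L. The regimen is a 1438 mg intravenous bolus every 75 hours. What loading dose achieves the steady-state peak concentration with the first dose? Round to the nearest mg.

1859 mg

f = (1/2)^(75/35) ≈ 0.226431; accumulation ratio R = 1/(1−f) ≈ 1.29271.
Loading dose to hit Cmax,ss on first dose: D_load = D_maint·R ≈ 1438 × 1.29271 ≈ 1858.92 mg.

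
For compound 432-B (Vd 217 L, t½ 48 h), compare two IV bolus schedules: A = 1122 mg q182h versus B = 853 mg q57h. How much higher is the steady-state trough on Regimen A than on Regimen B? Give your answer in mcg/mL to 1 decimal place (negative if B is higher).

Regimen A: f = (1/2)^(182/48) ≈ 0.0722; Cmin,ss = (1122/217)·f/(1−f) ≈ 0.402 mcg/mL.
Regimen B: f = (1/2)^(57/48) ≈ 0.4391; Cmin,ss = (853/217)·f/(1−f) ≈ 3.077 mcg/mL.
Difference ≈ 0.402 − 3.077 ≈ -2.675 mcg/mL.

-2.7 mcg/mL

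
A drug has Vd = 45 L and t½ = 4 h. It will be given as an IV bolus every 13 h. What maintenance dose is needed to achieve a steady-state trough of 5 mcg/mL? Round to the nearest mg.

1916 mg

τ/t½ = 13/4 ≈ 3.25, so f = (1/2)^(13/4) ≈ 0.105112.
Cmin,ss = (D/Vd)·f/(1−f), so D = Cmin,ss·Vd·(1−f)/f.
D = 5 × 45 × (1−f)/f ≈ 5 × 45 × 8.51366 ≈ 1915.57 mg.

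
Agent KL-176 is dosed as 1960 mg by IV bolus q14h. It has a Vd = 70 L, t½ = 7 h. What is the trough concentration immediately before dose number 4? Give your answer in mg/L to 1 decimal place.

f = (1/2)^(τ/t½) = (1/2)^(14/7) ≈ 0.2500.
C₀ = D/Vd = 1960/70 ≈ 28.000 mg/L.
Before the 4th dose, 3 doses have been given. Superposition: Cmin = C₀·(f + f² + … + f^3).
≈ 28.000 × (0.2500 + 0.0625 + 0.0156) ≈ 28.000 × 0.3281 ≈ 9.187 mg/L.

9.2 mg/L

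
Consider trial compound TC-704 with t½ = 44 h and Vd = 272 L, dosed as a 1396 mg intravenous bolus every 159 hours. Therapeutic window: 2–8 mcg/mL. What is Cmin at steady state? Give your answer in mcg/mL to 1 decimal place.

τ/t½ = 159/44 ≈ 3.6136, so fraction remaining f = (1/2)^(159/44) ≈ 0.0817.
At steady state, accumulation factor R = 1/(1 − e^(−kτ)) ≈ 1.0890.
Each bolus raises the concentration by D/Vd = 1396/272 ≈ 5.132 mcg/mL.
Steady-state peak Cmax,ss = C₀·R ≈ 5.132 × 1.0890 ≈ 5.589 mcg/mL.
Steady-state trough Cmin,ss = Cmax,ss·f ≈ 5.589 × 0.0817 ≈ 0.457 mcg/mL.
Trough 0.5 mcg/mL vs MEC 2 mcg/mL: subtherapeutic.

0.5 mcg/mL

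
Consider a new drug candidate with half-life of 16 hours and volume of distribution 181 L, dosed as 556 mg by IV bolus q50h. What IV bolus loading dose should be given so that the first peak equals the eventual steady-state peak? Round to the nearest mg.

f = (1/2)^(50/16) ≈ 0.114626; accumulation ratio R = 1/(1−f) ≈ 1.12947.
Loading dose to hit Cmax,ss on first dose: D_load = D_maint·R ≈ 556 × 1.12947 ≈ 627.99 mg.

628 mg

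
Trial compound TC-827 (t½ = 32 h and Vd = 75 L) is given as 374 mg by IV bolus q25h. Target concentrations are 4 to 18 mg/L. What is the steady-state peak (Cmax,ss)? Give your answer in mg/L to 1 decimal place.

τ/t½ = 25/32 ≈ 0.78125, so fraction remaining f = (1/2)^(25/32) ≈ 0.5819.
Accumulation ratio R = 1/(1 − f) ≈ 1/0.4181 ≈ 2.3918.
Each bolus raises the concentration by D/Vd = 374/75 ≈ 4.987 mg/L.
Cmax,ss = C₀/(1 − f) ≈ 4.987/0.4181 ≈ 11.928 mg/L.
Peak 11.9 mg/L vs MTC 18 mg/L: below toxic threshold.

11.9 mg/L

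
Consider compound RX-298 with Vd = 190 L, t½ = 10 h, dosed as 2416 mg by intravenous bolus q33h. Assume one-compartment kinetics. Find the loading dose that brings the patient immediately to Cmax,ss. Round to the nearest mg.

f = (1/2)^(33/10) ≈ 0.101532; accumulation ratio R = 1/(1−f) ≈ 1.11301.
Loading dose to hit Cmax,ss on first dose: D_load = D_maint·R ≈ 2416 × 1.11301 ≈ 2689.03 mg.

2689 mg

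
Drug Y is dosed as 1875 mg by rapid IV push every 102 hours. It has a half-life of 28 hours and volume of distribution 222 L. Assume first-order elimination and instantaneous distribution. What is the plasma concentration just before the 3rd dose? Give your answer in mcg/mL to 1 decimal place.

0.7 mcg/mL

f = (1/2)^(τ/t½) = (1/2)^(102/28) ≈ 0.0801.
C₀ = D/Vd = 1875/222 ≈ 8.446 mcg/mL.
Before the 3rd dose, 2 doses have been given. Superposition: Cmin = C₀·(f + f²).
≈ 8.446 × (0.0801 + 0.0064) ≈ 8.446 × 0.0865 ≈ 0.731 mcg/mL.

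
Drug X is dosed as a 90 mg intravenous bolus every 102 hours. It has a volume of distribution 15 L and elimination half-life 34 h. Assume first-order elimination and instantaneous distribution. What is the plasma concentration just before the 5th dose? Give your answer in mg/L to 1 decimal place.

0.9 mg/L

f = (1/2)^(τ/t½) = (1/2)^(102/34) ≈ 0.1250.
C₀ = D/Vd = 90/15 ≈ 6.000 mg/L.
Before the 5th dose, 4 doses have been given. Superposition: Cmin = C₀·(f + f² + … + f^4).
≈ 6.000 × (0.1250 + 0.0156 + 0.0020 + 0.0002) ≈ 6.000 × 0.1428 ≈ 0.857 mg/L.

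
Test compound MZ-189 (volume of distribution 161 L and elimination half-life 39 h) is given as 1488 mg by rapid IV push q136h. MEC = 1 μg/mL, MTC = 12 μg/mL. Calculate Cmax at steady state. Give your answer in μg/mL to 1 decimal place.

k = ln2/t½ = ln2/39 ≈ 0.017773 h⁻¹; fraction remaining f = e^(−kτ) = e^(−0.017773×136) ≈ 0.0892.
Accumulation ratio R = 1/(1 − f) ≈ 1/0.9108 ≈ 1.0979.
Each bolus raises the concentration by D/Vd = 1488/161 ≈ 9.242 μg/mL.
Cmax,ss = C₀/(1 − f) ≈ 9.242/0.9108 ≈ 10.147 μg/mL.
Peak 10.1 μg/mL vs MTC 12 μg/mL: below toxic threshold.

10.1 μg/mL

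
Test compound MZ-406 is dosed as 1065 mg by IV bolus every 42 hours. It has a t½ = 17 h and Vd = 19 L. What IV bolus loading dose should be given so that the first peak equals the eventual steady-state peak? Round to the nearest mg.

f = (1/2)^(42/17) ≈ 0.180418; accumulation ratio R = 1/(1−f) ≈ 1.22013.
Loading dose to hit Cmax,ss on first dose: D_load = D_maint·R ≈ 1065 × 1.22013 ≈ 1299.44 mg.

1299 mg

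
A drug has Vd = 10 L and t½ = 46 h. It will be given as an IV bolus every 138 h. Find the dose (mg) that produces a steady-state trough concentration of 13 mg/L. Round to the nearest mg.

τ/t½ = 138/46 ≈ 3, so f = (1/2)^(138/46) ≈ 0.125000.
Cmin,ss = (D/Vd)·f/(1−f), so D = Cmin,ss·Vd·(1−f)/f.
D = 13 × 10 × (1−f)/f ≈ 13 × 10 × 7.00000 ≈ 910.00 mg.

910 mg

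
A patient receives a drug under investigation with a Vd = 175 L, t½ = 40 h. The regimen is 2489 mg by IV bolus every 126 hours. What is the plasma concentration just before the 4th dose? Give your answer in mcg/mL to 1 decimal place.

f = (1/2)^(τ/t½) = (1/2)^(126/40) ≈ 0.1127.
C₀ = D/Vd = 2489/175 ≈ 14.223 mcg/mL.
Before the 4th dose, 3 doses have been given. Superposition: Cmin = C₀·(f + f² + … + f^3).
≈ 14.223 × (0.1127 + 0.0127 + 0.0014) ≈ 14.223 × 0.1268 ≈ 1.803 mcg/mL.

1.8 mcg/mL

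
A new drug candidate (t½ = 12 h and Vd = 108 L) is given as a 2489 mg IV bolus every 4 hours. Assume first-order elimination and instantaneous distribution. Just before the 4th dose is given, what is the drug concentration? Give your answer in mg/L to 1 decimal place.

f = (1/2)^(τ/t½) = (1/2)^(4/12) ≈ 0.7937.
C₀ = D/Vd = 2489/108 ≈ 23.046 mg/L.
Before the 4th dose, 3 doses have been given. Superposition: Cmin = C₀·(f + f² + … + f^3).
≈ 23.046 × (0.7937 + 0.6300 + 0.5000) ≈ 23.046 × 1.9237 ≈ 44.334 mg/L.

44.3 mg/L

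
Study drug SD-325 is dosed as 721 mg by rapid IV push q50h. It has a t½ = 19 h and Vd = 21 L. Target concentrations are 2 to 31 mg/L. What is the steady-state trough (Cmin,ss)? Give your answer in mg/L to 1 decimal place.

τ/t½ = 50/19 ≈ 2.6316, so fraction remaining f = (1/2)^(50/19) ≈ 0.1614.
Accumulation ratio R = 1/(1 − f) ≈ 1/0.8386 ≈ 1.1925.
Single-dose peak C₀ = D/Vd = 721/21 ≈ 34.333 mg/L.
Steady-state peak Cmax,ss = C₀·R ≈ 34.333 × 1.1925 ≈ 40.942 mg/L.
One interval later, Cmin,ss = Cmax,ss·e^(−kτ) ≈ 40.942 × 0.1614 ≈ 6.608 mg/L.
Trough 6.6 mg/L vs MEC 2 mg/L: adequate.

6.6 mg/L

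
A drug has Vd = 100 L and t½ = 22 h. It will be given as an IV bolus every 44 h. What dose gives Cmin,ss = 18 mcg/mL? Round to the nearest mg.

5400 mg

τ/t½ = 44/22 ≈ 2, so f = (1/2)^(44/22) ≈ 0.250000.
Cmin,ss = (D/Vd)·f/(1−f), so D = Cmin,ss·Vd·(1−f)/f.
D = 18 × 100 × (1−f)/f ≈ 18 × 100 × 3.00000 ≈ 5400.00 mg.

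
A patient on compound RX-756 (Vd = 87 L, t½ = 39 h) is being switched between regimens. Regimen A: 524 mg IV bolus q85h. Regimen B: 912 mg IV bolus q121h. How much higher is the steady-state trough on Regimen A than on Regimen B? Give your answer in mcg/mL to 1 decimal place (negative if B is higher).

Regimen A: f = (1/2)^(85/39) ≈ 0.2208; Cmin,ss = (524/87)·f/(1−f) ≈ 1.707 mcg/mL.
Regimen B: f = (1/2)^(121/39) ≈ 0.1164; Cmin,ss = (912/87)·f/(1−f) ≈ 1.381 mcg/mL.
Difference ≈ 1.707 − 1.381 ≈ 0.326 mcg/mL.

0.3 mcg/mL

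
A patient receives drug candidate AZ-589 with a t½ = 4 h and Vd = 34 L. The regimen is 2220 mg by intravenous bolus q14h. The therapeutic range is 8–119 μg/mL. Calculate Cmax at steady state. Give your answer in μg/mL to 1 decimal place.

Over one 14-h interval, 14/4 ≈ 3.5 half-lives elapse, leaving f ≈ 0.0884 of each dose.
Accumulation ratio R = 1/(1 − f) ≈ 1/0.9116 ≈ 1.0970.
Each bolus raises the concentration by D/Vd = 2220/34 ≈ 65.294 μg/mL.
Cmax,ss = C₀/(1 − f) ≈ 65.294/0.9116 ≈ 71.626 μg/mL.
Peak 71.6 μg/mL vs MTC 119 μg/mL: below toxic threshold.

71.6 μg/mL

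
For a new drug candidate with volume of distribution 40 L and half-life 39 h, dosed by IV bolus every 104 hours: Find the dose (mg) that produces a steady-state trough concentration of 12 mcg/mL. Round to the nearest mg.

τ/t½ = 104/39 ≈ 2.6667, so f = (1/2)^(104/39) ≈ 0.157490.
Cmin,ss = (D/Vd)·f/(1−f), so D = Cmin,ss·Vd·(1−f)/f.
D = 12 × 40 × (1−f)/f ≈ 12 × 40 × 5.34961 ≈ 2567.81 mg.

2568 mg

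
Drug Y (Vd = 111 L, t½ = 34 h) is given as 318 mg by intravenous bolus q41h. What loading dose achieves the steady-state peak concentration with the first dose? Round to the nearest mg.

561 mg

f = (1/2)^(41/34) ≈ 0.433504; accumulation ratio R = 1/(1−f) ≈ 1.76524.
Loading dose to hit Cmax,ss on first dose: D_load = D_maint·R ≈ 318 × 1.76524 ≈ 561.35 mg.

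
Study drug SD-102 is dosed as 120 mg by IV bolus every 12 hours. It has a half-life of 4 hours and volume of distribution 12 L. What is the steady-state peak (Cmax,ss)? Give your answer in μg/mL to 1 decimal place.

11.4 μg/mL

τ = 12 h = 3 half-lives, so f = (1/2)^3 = 0.125.
Accumulation ratio R = 1/(1 − f) = 1/0.875 = 8/7.
Single-dose peak C₀ = D/Vd = 120/12 = 10 μg/mL.
Steady-state peak Cmax,ss = C₀·R = 10 × 8/7 ≈ 11.429 μg/mL.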